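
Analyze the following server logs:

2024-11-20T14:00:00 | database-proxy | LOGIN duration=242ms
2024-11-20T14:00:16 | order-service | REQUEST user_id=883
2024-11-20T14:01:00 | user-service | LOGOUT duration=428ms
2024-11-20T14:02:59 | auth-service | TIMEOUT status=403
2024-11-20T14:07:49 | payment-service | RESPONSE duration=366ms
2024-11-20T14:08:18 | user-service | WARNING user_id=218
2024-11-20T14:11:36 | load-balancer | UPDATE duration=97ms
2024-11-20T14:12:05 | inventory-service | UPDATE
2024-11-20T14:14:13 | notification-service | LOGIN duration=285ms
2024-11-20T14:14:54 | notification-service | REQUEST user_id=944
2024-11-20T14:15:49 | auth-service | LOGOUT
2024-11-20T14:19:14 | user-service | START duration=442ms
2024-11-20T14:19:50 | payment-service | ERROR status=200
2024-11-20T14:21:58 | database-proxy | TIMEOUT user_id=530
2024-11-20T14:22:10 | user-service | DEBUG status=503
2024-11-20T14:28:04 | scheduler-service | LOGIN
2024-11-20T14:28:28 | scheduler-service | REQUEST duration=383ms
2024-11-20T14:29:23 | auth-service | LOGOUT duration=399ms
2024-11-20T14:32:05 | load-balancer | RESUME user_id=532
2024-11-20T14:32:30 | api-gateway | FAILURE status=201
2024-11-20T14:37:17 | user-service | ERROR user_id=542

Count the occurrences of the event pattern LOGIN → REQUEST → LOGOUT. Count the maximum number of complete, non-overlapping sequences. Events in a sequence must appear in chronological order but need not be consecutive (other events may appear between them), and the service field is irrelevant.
3

To count sequences:

1. Look for pattern: LOGIN → REQUEST → LOGOUT
2. Greedily scan the log in chronological order, matching each sequence element in turn (ignoring service)
3. Each time the full pattern completes, increment the count and restart matching from the next event
4. Complete non-overlapping sequences found: 3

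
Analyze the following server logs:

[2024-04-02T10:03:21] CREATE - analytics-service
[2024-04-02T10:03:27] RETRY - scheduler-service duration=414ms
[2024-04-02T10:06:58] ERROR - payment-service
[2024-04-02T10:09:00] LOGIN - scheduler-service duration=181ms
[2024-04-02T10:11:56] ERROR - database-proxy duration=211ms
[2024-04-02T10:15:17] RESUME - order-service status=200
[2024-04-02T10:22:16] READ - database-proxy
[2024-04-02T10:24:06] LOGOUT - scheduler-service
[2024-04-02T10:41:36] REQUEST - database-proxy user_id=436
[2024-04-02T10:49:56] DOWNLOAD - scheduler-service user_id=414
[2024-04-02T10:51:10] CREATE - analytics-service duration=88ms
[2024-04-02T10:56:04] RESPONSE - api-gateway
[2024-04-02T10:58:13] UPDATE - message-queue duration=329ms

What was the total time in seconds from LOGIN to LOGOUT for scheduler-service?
906

To calculate state duration:

1. Find LOGIN event for scheduler-service: 2024-04-02T10:09:00
2. Find LOGOUT event for scheduler-service: 2024-04-02T10:24:06
3. Calculate duration: 2024-04-02T10:24:06 - 2024-04-02T10:09:00 = 906 seconds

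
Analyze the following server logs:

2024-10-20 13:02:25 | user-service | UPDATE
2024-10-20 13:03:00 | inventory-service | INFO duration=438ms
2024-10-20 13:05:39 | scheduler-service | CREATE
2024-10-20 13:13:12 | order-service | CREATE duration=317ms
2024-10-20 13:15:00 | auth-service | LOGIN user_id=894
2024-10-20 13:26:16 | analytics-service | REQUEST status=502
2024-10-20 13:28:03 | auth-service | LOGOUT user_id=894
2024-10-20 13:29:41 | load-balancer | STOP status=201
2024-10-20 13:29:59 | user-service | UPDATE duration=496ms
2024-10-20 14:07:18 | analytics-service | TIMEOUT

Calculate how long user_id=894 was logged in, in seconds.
783

To calculate session duration:

1. Find LOGIN event for user_id=894: 2024-10-20 13:15:00
2. Find LOGOUT event for user_id=894: 2024-10-20 13:28:03
3. Session duration: 2024-10-20 13:28:03 - 2024-10-20 13:15:00 = 783 seconds (13 minutes)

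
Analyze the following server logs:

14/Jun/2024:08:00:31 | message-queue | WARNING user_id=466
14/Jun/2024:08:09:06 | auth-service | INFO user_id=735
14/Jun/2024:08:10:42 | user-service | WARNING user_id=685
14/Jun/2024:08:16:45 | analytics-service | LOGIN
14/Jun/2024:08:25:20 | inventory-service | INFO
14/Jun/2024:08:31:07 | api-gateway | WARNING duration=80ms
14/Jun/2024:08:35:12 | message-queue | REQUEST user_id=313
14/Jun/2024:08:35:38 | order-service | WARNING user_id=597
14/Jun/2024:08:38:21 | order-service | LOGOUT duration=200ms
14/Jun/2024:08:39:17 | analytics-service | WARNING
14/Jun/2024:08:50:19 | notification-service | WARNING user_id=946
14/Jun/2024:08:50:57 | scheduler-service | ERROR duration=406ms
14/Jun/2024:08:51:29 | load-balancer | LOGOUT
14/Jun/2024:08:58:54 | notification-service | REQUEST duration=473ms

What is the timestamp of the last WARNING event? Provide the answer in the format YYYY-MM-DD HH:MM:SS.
2024-06-14 08:50:19

To find the last event:

1. Filter for all WARNING events
2. Sort by timestamp
3. Select the last one
4. Timestamp: 2024-06-14 08:50:19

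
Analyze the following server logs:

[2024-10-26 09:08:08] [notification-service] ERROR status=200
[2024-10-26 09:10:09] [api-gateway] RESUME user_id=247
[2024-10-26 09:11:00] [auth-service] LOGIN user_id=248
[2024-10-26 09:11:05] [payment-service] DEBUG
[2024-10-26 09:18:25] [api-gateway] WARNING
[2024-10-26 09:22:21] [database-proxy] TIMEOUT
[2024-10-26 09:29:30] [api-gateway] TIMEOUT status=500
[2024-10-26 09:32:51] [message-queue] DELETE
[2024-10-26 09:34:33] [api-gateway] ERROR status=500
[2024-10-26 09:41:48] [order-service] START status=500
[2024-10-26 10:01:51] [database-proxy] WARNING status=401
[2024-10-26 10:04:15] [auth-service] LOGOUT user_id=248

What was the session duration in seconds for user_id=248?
3195

To calculate session duration:

1. Find LOGIN event for user_id=248: 2024-10-26 09:11:00
2. Find LOGOUT event for user_id=248: 2024-10-26 10:04:15
3. Session duration: 2024-10-26 10:04:15 - 2024-10-26 09:11:00 = 3195 seconds (53 minutes)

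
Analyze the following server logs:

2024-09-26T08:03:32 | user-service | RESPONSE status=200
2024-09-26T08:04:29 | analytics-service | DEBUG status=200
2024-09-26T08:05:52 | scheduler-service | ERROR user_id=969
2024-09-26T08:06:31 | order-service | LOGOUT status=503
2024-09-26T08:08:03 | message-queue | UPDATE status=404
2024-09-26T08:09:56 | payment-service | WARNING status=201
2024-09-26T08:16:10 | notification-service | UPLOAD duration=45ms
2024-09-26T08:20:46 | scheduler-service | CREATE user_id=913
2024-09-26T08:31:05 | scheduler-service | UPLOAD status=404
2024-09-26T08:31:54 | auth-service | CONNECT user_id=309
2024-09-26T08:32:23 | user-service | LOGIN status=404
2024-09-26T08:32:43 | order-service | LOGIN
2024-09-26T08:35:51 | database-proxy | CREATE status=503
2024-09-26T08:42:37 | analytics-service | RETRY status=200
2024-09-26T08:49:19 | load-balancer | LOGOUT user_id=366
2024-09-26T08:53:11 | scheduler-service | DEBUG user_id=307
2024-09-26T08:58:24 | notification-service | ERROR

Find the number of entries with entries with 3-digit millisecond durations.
0

To find matching entries:

1. Pattern to match: entries with 3-digit millisecond durations
2. Scan each log entry for the pattern
3. Count matches: 0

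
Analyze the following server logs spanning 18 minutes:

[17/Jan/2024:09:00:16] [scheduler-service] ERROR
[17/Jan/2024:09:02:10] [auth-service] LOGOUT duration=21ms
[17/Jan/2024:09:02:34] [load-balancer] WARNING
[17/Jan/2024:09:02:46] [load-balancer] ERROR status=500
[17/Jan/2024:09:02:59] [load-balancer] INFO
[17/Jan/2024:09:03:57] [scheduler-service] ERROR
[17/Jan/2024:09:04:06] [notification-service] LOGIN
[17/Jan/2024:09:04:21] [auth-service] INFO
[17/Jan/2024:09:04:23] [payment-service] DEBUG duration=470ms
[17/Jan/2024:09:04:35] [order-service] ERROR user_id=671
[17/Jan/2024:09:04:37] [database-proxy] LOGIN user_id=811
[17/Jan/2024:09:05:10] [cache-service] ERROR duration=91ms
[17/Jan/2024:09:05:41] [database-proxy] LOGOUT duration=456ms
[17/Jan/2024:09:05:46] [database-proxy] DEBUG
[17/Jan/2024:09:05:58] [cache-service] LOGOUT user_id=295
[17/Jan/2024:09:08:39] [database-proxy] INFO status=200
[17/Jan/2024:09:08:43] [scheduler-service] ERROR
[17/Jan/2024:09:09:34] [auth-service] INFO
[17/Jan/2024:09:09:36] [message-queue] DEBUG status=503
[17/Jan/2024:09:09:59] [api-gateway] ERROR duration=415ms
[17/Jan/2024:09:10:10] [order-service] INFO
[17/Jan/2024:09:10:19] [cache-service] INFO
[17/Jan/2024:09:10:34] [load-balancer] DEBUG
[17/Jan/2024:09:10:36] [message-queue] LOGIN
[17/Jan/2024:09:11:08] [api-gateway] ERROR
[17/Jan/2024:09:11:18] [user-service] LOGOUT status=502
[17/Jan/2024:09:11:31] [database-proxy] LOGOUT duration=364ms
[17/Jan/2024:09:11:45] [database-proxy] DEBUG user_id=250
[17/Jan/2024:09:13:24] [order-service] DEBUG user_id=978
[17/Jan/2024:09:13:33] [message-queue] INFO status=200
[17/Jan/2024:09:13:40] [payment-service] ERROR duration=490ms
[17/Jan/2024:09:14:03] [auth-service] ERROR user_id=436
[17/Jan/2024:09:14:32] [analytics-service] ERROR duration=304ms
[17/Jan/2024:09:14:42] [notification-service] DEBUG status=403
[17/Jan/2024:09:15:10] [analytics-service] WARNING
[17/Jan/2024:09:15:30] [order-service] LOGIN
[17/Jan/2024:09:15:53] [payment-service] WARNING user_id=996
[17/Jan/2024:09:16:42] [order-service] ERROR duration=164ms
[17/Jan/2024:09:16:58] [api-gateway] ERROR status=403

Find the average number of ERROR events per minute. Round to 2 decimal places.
0.72

To calculate the rate:

1. Count total ERROR events: 13
2. Total time period: 18 minutes
3. Rate = 13 / 18 = 0.72 events per minute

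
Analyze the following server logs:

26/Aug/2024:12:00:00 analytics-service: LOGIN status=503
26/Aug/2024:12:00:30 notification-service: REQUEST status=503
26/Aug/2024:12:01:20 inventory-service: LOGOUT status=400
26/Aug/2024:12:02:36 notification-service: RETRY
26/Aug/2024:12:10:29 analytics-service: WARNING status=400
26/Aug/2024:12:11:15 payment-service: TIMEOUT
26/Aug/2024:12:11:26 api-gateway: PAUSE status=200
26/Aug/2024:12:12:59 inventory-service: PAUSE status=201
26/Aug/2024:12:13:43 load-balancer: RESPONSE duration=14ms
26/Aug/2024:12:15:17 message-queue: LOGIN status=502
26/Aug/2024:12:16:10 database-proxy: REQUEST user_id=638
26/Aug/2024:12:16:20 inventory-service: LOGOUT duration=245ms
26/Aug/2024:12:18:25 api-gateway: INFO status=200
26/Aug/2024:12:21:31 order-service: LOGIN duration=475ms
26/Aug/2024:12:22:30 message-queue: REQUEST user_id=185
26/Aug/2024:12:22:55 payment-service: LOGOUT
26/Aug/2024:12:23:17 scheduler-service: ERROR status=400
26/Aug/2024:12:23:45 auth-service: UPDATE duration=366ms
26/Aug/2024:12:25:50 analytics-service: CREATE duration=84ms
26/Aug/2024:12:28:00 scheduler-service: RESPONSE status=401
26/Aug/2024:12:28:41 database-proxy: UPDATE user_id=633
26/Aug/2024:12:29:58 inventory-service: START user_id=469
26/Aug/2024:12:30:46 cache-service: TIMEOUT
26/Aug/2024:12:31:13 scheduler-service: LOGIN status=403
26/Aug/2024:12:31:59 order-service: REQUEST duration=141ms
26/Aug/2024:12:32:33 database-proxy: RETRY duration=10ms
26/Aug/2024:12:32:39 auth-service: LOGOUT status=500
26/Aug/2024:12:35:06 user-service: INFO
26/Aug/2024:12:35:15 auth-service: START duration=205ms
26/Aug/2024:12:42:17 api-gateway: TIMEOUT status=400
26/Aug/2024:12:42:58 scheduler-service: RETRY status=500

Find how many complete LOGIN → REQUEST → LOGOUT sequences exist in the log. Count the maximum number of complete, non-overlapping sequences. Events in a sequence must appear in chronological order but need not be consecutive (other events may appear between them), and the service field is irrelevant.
4

To count sequences:

1. Look for pattern: LOGIN → REQUEST → LOGOUT
2. Greedily scan the log in chronological order, matching each sequence element in turn (ignoring service)
3. Each time the full pattern completes, increment the count and restart matching from the next event
4. Complete non-overlapping sequences found: 4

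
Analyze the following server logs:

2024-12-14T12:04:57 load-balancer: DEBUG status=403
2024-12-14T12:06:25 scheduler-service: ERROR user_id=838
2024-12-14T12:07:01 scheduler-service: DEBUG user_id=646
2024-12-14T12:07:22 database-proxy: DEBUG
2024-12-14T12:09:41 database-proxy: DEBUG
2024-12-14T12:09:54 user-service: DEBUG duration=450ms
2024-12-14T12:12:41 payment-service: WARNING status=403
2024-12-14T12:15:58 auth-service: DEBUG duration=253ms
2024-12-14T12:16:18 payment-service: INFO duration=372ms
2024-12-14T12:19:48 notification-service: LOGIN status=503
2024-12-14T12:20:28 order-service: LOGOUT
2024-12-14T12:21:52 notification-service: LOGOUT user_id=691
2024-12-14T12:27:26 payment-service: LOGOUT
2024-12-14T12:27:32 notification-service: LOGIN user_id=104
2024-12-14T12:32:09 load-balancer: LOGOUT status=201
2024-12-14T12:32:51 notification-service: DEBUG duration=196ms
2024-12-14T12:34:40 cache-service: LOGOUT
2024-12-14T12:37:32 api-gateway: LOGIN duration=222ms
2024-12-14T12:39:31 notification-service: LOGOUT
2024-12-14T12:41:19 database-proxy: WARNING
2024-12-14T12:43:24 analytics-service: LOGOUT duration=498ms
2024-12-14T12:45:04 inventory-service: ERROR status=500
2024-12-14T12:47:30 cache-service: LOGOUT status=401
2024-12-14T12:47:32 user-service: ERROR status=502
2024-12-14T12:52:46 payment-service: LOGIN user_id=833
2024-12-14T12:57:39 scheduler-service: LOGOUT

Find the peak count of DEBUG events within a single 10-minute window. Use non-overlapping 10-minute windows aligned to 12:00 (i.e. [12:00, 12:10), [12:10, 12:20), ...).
5

To find the burst window:

1. Divide the log period into non-overlapping 10-minute windows starting at 12:00
2. Count DEBUG events in each window
3. Find the window with maximum count
4. Maximum events in a window: 5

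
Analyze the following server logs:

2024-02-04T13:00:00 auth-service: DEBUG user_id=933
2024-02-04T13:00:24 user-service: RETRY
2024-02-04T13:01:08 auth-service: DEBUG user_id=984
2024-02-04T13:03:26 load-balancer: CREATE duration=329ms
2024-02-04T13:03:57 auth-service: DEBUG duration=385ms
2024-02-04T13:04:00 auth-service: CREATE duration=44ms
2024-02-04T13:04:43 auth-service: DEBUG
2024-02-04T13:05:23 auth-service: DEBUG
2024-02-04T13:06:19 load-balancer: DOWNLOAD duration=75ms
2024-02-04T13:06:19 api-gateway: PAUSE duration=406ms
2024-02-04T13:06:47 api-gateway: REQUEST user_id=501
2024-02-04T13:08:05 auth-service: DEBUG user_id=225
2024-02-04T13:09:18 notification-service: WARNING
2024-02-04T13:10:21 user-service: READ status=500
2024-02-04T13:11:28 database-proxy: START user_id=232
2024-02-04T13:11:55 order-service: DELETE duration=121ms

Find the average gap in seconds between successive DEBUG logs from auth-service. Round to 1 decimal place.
97.0

To calculate average interval:

1. Find all DEBUG events for auth-service in order
2. Calculate time gaps between consecutive events
3. Compute mean of gaps: 485 / 5 = 97.0 seconds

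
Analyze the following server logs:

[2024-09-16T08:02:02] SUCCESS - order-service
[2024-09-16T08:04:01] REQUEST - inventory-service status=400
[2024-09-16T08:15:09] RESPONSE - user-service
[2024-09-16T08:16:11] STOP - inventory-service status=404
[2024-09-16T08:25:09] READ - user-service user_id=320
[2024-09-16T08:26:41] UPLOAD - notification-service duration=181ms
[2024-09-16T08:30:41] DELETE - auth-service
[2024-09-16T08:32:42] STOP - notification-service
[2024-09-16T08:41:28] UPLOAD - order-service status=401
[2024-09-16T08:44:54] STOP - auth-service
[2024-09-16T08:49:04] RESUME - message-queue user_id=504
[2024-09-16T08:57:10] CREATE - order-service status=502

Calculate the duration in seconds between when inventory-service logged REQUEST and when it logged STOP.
730

To find the time between events:

1. Locate the first REQUEST event for inventory-service: 2024-09-16T08:04:01
2. Locate the first STOP event for inventory-service: 2024-09-16T08:16:11
3. Calculate the difference: 2024-09-16T08:16:11 - 2024-09-16T08:04:01 = 730 seconds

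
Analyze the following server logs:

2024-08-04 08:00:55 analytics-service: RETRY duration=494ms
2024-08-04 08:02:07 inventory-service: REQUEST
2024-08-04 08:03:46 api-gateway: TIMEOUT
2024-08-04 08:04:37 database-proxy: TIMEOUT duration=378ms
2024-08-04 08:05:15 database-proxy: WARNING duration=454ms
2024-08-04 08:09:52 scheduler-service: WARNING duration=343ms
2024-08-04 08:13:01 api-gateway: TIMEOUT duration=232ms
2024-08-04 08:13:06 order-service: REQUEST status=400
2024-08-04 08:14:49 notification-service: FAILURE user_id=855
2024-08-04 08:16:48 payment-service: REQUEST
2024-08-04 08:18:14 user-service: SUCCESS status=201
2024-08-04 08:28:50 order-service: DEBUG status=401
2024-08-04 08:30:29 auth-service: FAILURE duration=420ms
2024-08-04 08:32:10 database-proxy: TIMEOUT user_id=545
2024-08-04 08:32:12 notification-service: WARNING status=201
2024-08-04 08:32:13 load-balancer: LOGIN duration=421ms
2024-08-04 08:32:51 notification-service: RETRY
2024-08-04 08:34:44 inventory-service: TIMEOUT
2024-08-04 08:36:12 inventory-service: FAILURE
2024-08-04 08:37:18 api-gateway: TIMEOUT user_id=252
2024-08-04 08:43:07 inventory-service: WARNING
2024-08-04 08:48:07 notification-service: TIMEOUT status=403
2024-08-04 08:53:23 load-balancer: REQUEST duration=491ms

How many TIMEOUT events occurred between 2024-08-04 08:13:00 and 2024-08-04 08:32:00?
1

To count events in the time window:

1. Window boundaries: 2024-08-04 08:13:00 to 2024-08-04 08:32:00
2. Filter for TIMEOUT events within this window
3. Count matching events: 1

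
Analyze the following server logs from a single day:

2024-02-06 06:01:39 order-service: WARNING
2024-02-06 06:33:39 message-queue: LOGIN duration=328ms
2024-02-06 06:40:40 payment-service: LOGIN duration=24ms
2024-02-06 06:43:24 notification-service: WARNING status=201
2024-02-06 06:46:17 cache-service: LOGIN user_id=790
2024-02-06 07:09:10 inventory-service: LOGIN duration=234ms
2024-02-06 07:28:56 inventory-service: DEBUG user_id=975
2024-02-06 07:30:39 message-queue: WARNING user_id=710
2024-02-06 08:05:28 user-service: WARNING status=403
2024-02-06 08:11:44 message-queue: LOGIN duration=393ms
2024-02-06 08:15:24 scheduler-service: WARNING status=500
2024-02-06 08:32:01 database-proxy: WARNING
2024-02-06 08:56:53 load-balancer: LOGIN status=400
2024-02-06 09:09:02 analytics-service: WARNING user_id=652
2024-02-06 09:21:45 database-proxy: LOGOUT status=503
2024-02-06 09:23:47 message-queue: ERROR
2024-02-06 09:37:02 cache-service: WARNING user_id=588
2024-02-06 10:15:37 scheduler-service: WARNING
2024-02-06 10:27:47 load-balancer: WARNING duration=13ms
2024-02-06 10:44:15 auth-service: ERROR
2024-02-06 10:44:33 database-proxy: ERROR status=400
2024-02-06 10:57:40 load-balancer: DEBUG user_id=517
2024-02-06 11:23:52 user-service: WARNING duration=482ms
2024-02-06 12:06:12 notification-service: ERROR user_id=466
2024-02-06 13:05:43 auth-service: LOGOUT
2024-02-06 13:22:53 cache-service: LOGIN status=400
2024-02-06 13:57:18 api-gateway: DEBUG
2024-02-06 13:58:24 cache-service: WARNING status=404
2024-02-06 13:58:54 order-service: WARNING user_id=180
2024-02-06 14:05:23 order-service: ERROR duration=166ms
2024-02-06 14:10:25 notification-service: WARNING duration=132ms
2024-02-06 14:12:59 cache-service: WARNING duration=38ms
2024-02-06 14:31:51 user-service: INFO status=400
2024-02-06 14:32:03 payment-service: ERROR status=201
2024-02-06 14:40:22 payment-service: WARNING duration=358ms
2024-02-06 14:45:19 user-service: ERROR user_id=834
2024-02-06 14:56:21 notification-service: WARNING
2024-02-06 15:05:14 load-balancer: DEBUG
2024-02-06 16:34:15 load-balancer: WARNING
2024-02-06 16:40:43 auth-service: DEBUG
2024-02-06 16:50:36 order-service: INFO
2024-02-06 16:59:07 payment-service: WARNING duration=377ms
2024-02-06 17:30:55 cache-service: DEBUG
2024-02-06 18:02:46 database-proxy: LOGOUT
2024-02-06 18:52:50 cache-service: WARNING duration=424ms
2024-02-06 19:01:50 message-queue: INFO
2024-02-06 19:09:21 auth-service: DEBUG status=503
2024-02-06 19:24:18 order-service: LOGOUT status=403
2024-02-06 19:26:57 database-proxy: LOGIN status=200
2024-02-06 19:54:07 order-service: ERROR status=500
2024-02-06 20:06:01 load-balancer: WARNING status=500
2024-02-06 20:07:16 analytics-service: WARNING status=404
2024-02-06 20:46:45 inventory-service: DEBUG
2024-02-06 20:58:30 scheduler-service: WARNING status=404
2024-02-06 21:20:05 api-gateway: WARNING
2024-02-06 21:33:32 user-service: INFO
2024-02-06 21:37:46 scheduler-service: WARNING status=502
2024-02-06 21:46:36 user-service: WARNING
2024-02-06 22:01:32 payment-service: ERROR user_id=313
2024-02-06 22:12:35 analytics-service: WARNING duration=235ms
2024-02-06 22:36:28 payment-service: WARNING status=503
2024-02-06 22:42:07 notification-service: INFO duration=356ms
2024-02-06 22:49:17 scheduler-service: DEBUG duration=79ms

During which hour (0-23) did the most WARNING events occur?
14

To find the peak hour:

1. Group all WARNING events by hour
2. Count events in each hour
3. Find hour with maximum count
4. Peak hour: 14 (with 4 events)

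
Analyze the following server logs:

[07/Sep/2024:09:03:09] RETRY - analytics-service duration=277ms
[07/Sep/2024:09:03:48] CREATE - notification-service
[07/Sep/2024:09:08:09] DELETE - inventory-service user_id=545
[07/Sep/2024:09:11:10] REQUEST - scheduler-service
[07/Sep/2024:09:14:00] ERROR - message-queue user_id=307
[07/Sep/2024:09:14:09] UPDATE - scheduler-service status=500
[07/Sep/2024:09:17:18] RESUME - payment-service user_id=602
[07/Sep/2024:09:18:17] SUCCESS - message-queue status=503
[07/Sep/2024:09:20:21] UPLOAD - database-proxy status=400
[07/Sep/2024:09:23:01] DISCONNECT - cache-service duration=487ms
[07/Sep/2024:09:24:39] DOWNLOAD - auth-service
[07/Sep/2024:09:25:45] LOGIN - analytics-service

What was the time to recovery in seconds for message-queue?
257

To calculate recovery time:

1. Find ERROR event for message-queue: 07/Sep/2024:09:14:00
2. Find next SUCCESS event for message-queue: 07/Sep/2024:09:18:17
3. Recovery time: 07/Sep/2024:09:18:17 - 07/Sep/2024:09:14:00 = 257 seconds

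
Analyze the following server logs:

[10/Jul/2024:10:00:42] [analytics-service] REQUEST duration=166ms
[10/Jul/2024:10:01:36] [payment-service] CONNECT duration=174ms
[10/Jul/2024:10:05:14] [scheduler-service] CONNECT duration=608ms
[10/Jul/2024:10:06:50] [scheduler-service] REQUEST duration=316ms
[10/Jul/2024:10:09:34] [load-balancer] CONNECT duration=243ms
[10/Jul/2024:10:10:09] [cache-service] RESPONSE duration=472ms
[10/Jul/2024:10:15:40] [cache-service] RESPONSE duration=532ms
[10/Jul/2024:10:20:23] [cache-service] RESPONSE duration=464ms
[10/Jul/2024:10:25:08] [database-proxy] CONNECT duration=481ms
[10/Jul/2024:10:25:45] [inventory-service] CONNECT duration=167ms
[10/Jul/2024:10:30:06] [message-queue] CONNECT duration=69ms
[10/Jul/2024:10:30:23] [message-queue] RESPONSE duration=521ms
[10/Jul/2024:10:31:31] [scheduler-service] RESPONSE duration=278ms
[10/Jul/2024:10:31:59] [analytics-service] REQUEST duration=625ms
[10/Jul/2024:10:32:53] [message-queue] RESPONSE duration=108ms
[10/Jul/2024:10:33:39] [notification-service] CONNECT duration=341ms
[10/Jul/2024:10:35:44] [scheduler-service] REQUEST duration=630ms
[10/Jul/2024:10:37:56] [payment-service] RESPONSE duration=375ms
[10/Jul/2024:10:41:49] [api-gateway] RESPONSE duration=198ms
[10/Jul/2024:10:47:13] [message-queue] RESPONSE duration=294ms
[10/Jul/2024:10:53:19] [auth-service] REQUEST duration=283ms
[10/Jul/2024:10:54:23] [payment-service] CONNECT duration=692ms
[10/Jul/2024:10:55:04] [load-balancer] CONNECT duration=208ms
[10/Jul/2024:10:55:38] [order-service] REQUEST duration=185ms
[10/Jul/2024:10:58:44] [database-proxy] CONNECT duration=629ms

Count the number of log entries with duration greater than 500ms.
7

To count timeouts:

1. Threshold: 500ms
2. Extract duration from each log entry
3. Count entries where duration > 500
4. Timeout count: 7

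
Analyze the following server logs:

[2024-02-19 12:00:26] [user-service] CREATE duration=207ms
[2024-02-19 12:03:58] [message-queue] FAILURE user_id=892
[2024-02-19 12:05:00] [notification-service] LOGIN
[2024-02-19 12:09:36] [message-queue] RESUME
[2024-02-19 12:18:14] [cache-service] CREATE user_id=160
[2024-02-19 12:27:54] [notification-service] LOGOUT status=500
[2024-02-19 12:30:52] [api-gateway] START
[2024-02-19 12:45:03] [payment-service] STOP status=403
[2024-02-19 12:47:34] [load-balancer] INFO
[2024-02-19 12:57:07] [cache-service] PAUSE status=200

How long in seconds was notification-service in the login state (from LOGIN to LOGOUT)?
1374

To calculate state duration:

1. Find LOGIN event for notification-service: 2024-02-19 12:05:00
2. Find LOGOUT event for notification-service: 2024-02-19 12:27:54
3. Calculate duration: 2024-02-19 12:27:54 - 2024-02-19 12:05:00 = 1374 seconds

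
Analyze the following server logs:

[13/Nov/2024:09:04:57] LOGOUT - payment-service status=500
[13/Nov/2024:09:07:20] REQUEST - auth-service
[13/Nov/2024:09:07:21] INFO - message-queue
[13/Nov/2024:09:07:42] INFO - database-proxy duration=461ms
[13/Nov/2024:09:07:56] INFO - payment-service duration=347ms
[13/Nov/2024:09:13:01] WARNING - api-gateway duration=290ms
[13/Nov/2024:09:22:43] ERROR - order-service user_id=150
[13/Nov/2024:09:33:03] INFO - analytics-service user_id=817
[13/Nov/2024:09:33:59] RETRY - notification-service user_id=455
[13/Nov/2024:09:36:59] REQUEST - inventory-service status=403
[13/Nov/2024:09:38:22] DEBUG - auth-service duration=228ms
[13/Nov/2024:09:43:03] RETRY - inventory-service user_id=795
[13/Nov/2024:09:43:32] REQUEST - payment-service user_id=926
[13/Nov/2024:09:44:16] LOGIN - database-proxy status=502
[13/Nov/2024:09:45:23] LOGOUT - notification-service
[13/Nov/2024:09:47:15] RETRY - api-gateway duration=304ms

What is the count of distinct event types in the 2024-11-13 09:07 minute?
2

To count unique event types:

1. Filter events in the minute starting at 2024-11-13 09:07
2. Extract event types from matching entries
3. Count unique types: 2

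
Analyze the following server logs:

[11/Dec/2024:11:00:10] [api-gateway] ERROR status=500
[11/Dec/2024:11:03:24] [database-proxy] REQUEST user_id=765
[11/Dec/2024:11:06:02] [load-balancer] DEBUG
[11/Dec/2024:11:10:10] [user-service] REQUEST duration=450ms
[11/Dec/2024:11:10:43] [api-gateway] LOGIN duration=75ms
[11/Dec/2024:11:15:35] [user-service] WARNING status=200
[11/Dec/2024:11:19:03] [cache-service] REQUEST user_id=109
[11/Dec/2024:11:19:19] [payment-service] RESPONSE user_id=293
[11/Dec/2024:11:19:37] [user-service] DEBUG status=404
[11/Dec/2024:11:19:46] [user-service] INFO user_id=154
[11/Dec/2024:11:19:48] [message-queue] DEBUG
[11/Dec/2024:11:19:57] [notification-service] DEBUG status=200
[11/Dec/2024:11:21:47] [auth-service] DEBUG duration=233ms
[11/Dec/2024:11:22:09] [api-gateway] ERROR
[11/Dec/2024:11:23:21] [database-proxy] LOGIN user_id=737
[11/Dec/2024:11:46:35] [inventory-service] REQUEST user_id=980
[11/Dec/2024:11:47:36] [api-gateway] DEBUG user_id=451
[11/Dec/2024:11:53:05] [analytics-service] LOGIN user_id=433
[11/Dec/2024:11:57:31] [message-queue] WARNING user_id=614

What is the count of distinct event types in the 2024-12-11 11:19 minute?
4

To count unique event types:

1. Filter events in the minute starting at 2024-12-11 11:19
2. Extract event types from matching entries
3. Count unique types: 4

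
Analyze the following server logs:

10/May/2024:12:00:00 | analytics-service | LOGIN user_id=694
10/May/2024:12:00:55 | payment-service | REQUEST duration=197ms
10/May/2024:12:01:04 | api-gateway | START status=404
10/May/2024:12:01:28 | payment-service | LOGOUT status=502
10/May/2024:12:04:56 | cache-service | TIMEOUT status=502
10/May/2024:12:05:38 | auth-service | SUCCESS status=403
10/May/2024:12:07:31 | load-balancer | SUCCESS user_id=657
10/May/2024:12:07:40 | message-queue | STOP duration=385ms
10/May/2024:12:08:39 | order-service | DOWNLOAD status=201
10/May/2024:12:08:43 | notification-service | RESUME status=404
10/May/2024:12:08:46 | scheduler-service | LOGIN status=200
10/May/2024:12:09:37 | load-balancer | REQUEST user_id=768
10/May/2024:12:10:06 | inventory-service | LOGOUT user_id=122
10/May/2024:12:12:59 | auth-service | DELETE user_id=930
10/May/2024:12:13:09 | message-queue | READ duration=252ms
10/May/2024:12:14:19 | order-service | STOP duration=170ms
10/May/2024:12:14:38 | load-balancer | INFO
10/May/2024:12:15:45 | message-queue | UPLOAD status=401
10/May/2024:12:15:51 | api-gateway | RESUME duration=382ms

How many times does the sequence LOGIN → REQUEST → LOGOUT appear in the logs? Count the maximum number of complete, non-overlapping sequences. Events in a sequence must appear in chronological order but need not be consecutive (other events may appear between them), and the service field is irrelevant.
2

To count sequences:

1. Look for pattern: LOGIN → REQUEST → LOGOUT
2. Greedily scan the log in chronological order, matching each sequence element in turn (ignoring service)
3. Each time the full pattern completes, increment the count and restart matching from the next event
4. Complete non-overlapping sequences found: 2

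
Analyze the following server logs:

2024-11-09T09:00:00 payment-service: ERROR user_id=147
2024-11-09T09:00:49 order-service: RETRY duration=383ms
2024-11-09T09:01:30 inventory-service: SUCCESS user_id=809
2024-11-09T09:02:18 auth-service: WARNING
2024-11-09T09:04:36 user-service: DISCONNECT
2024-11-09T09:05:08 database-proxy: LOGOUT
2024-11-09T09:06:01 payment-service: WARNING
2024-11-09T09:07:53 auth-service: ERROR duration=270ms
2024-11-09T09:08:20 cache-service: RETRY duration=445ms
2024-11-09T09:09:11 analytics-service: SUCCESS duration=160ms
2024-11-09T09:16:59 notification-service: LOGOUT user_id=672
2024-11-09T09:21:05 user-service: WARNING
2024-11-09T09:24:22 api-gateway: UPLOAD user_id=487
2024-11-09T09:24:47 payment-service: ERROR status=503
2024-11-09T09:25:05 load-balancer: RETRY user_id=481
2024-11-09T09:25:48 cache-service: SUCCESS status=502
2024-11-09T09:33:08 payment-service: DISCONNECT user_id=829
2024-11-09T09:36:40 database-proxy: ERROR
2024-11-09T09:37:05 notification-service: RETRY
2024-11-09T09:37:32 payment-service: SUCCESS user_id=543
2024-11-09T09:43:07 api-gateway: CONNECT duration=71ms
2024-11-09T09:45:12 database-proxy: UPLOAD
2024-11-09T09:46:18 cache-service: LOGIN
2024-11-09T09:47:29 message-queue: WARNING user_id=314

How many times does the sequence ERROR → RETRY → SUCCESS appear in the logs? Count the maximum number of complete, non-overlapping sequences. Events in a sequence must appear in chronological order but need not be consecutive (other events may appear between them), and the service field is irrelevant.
4

To count sequences:

1. Look for pattern: ERROR → RETRY → SUCCESS
2. Greedily scan the log in chronological order, matching each sequence element in turn (ignoring service)
3. Each time the full pattern completes, increment the count and restart matching from the next event
4. Complete non-overlapping sequences found: 4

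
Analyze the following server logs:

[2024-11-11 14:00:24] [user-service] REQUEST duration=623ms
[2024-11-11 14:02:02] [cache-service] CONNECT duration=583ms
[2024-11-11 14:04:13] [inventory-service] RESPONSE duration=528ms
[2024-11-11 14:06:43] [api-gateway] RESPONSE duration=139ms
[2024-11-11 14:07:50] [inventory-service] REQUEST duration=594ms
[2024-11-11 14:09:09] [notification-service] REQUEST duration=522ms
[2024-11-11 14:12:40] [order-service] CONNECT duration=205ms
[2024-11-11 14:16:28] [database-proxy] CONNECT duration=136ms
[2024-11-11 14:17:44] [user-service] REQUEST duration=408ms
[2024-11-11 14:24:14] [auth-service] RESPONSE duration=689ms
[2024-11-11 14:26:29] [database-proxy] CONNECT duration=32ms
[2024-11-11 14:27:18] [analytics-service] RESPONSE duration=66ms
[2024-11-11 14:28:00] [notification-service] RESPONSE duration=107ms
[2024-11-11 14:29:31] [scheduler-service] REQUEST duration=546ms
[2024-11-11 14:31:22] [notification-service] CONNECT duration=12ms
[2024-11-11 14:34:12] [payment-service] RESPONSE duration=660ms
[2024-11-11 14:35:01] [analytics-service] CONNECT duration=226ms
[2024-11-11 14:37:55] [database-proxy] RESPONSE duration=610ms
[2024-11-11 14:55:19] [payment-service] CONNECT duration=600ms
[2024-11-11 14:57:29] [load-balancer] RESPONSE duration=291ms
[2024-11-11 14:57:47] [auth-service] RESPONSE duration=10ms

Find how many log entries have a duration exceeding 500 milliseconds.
10

To count timeouts:

1. Threshold: 500ms
2. Extract duration from each log entry
3. Count entries where duration > 500
4. Timeout count: 10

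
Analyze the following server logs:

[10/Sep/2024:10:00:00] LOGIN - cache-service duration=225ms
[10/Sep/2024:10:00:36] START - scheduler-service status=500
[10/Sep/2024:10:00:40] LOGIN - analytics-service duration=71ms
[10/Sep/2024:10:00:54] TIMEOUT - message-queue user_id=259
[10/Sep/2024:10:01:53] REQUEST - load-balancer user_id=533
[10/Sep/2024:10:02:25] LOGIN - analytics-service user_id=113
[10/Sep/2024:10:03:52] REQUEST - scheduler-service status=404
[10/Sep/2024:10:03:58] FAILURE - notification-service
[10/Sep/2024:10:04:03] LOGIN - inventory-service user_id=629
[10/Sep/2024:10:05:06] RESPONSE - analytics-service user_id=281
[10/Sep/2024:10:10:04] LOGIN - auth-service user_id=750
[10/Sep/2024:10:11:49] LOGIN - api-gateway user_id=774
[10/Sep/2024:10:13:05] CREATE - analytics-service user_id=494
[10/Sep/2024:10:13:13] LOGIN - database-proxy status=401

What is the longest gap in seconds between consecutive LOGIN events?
361

To find the longest gap:

1. Extract all LOGIN events in chronological order
2. Calculate time differences between consecutive events
3. Find the maximum difference
4. Longest gap: 361 seconds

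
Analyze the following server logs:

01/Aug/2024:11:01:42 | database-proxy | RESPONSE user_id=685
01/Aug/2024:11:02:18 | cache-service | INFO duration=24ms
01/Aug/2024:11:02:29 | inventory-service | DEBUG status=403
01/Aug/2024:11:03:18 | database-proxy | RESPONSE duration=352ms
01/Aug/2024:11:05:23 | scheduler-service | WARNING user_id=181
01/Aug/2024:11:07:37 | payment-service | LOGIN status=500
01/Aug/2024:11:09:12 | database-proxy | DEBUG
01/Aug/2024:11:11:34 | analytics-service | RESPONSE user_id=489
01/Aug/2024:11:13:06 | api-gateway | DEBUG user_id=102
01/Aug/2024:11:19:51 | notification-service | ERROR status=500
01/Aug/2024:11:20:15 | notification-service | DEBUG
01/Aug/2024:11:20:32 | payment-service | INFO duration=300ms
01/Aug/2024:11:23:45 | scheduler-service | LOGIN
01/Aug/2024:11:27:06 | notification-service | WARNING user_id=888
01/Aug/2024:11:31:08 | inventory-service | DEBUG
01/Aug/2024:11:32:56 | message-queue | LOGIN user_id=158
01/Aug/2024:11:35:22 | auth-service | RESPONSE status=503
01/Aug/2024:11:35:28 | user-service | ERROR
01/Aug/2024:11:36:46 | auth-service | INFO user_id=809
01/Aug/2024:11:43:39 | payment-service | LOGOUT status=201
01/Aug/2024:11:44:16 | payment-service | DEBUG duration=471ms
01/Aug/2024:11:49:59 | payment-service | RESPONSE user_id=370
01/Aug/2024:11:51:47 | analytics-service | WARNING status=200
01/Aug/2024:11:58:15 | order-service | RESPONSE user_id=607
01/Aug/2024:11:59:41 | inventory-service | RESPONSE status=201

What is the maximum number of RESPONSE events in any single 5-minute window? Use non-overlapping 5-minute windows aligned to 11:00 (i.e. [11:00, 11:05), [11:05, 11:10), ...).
2

To find the burst window:

1. Divide the log period into non-overlapping 5-minute windows starting at 11:00
2. Count RESPONSE events in each window
3. Find the window with maximum count
4. Maximum events in a window: 2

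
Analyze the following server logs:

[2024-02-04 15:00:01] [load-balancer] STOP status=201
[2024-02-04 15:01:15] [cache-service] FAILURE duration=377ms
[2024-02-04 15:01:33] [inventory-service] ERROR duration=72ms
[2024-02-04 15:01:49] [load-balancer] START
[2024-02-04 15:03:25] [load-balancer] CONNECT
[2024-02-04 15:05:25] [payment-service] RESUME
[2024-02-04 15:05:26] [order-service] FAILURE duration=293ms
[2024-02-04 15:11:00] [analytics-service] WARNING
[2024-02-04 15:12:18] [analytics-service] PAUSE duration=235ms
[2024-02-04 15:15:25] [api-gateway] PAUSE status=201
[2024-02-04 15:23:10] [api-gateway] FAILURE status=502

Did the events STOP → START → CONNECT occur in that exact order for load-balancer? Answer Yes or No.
Yes

To verify sequence order:

1. Find all events in sequence STOP → START → CONNECT for load-balancer
2. Extract their timestamps
3. Check if timestamps are in ascending order
4. Result: Yes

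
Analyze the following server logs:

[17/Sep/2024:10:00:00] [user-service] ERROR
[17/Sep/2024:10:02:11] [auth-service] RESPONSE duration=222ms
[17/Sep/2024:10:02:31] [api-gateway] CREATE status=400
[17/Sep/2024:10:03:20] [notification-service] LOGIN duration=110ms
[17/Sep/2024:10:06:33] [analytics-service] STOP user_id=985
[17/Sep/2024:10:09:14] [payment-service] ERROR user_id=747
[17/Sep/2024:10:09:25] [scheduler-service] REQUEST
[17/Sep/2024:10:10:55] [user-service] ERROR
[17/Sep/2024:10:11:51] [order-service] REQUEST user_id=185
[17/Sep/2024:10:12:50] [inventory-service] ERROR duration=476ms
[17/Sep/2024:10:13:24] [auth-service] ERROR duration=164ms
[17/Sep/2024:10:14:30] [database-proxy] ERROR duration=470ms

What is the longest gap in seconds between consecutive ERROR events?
554

To find the longest gap:

1. Extract all ERROR events in chronological order
2. Calculate time differences between consecutive events
3. Find the maximum difference
4. Longest gap: 554 seconds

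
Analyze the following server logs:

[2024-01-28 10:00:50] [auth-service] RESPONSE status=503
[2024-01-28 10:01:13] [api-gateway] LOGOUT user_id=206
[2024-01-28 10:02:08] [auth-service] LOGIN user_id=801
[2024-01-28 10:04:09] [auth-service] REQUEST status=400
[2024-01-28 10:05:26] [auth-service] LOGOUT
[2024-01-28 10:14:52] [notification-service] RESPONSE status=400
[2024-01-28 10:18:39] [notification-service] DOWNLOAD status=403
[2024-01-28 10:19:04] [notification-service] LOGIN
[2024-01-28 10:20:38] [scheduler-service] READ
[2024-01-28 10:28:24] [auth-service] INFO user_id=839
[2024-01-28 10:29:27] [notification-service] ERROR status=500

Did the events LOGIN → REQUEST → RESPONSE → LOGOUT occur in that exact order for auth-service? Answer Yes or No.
No

To verify sequence order:

1. Find all events in sequence LOGIN → REQUEST → RESPONSE → LOGOUT for auth-service
2. Extract their timestamps
3. Check if timestamps are in ascending order
4. Result: No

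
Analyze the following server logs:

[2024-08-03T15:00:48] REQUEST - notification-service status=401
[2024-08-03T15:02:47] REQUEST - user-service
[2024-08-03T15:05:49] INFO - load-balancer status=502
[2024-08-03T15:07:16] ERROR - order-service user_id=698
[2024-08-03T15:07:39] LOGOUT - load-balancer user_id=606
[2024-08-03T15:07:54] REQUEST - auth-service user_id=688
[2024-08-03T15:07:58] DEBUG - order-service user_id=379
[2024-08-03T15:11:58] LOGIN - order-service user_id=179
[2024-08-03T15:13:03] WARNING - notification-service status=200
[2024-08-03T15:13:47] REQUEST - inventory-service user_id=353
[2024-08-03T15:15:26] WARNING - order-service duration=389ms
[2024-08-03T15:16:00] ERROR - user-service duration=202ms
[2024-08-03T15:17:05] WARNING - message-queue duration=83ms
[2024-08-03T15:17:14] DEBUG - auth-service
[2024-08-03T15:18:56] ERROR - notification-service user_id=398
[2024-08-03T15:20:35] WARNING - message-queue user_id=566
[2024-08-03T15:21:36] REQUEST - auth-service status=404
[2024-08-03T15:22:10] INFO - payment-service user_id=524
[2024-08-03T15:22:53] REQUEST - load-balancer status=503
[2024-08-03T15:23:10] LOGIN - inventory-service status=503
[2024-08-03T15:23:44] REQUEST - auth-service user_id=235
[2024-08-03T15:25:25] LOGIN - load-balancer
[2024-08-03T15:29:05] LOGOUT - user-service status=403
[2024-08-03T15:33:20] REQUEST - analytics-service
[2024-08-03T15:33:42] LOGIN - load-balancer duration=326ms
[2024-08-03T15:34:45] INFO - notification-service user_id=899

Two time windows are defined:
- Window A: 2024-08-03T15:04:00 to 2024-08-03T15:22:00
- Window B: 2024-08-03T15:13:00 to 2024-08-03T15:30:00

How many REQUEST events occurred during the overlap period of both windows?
2

To find overlap events:

1. Window A: 2024-08-03T15:04:00 to 2024-08-03T15:22:00
2. Window B: 2024-08-03T15:13:00 to 2024-08-03T15:30:00
3. Overlap period: 2024-08-03T15:13:00 to 2024-08-03T15:22:00
4. Count REQUEST events in overlap: 2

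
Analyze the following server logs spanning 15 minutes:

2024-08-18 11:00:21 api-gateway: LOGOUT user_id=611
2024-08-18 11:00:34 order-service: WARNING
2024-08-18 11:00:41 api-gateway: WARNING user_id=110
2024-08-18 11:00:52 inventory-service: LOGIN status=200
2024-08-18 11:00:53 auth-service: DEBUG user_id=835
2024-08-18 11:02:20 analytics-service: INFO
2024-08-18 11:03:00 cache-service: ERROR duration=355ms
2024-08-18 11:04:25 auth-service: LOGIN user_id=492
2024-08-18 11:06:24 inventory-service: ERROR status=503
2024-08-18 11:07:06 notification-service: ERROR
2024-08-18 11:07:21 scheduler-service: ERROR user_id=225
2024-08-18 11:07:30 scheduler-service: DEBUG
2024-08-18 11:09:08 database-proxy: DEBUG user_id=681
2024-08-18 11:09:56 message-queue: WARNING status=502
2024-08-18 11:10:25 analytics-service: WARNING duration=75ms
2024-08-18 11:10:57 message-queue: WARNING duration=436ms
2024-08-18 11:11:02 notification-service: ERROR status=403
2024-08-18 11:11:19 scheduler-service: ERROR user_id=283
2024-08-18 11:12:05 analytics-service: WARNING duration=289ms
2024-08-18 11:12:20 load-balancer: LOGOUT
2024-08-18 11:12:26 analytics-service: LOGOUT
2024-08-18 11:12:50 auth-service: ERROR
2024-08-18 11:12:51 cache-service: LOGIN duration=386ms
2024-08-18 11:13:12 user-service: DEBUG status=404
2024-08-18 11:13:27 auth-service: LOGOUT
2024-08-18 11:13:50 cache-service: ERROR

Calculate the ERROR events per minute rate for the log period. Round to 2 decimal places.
0.53

To calculate the rate:

1. Count total ERROR events: 8
2. Total time period: 15 minutes
3. Rate = 8 / 15 = 0.53 events per minute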